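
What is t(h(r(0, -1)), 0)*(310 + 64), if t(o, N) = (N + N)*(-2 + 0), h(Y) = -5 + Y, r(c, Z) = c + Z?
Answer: 0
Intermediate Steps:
r(c, Z) = Z + c
t(o, N) = -4*N (t(o, N) = (2*N)*(-2) = -4*N)
t(h(r(0, -1)), 0)*(310 + 64) = (-4*0)*(310 + 64) = 0*374 = 0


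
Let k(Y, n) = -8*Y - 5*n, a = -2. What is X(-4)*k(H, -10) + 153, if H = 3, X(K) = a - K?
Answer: 205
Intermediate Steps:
X(K) = -2 - K
X(-4)*k(H, -10) + 153 = (-2 - 1*(-4))*(-8*3 - 5*(-10)) + 153 = (-2 + 4)*(-24 + 50) + 153 = 2*26 + 153 = 52 + 153 = 205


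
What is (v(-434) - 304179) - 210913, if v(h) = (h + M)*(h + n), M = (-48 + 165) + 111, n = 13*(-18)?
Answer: -377484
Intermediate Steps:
n = -234
M = 228 (M = 117 + 111 = 228)
v(h) = (-234 + h)*(228 + h) (v(h) = (h + 228)*(h - 234) = (228 + h)*(-234 + h) = (-234 + h)*(228 + h))
(v(-434) - 304179) - 210913 = ((-53352 + (-434)**2 - 6*(-434)) - 304179) - 210913 = ((-53352 + 188356 + 2604) - 304179) - 210913 = (137608 - 304179) - 210913 = -166571 - 210913 = -377484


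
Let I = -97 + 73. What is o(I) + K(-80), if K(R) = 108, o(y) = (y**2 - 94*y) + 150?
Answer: 3090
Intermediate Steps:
I = -24
o(y) = 150 + y**2 - 94*y
o(I) + K(-80) = (150 + (-24)**2 - 94*(-24)) + 108 = (150 + 576 + 2256) + 108 = 2982 + 108 = 3090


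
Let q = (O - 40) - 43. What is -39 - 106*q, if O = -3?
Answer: 9077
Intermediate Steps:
q = -86 (q = (-3 - 40) - 43 = -43 - 43 = -86)
-39 - 106*q = -39 - 106*(-86) = -39 + 9116 = 9077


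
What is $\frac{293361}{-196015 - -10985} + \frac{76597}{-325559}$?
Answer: $- \frac{109679056709}{60238181770} \approx -1.8208$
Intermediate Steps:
$\frac{293361}{-196015 - -10985} + \frac{76597}{-325559} = \frac{293361}{-196015 + 10985} + 76597 \left(- \frac{1}{325559}\right) = \frac{293361}{-185030} - \frac{76597}{325559} = 293361 \left(- \frac{1}{185030}\right) - \frac{76597}{325559} = - \frac{293361}{185030} - \frac{76597}{325559} = - \frac{109679056709}{60238181770}$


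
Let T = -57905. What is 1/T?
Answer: -1/57905 ≈ -1.7270e-5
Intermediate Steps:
1/T = 1/(-57905) = -1/57905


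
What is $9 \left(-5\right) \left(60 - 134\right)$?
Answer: $3330$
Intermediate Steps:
$9 \left(-5\right) \left(60 - 134\right) = \left(-45\right) \left(-74\right) = 3330$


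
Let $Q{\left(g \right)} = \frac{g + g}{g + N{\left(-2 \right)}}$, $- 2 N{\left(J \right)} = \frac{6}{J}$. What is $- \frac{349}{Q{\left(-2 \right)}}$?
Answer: $- \frac{349}{8} \approx -43.625$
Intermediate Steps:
$N{\left(J \right)} = - \frac{3}{J}$ ($N{\left(J \right)} = - \frac{6 \frac{1}{J}}{2} = - \frac{3}{J}$)
$Q{\left(g \right)} = \frac{2 g}{\frac{3}{2} + g}$ ($Q{\left(g \right)} = \frac{g + g}{g - \frac{3}{-2}} = \frac{2 g}{g - - \frac{3}{2}} = \frac{2 g}{g + \frac{3}{2}} = \frac{2 g}{\frac{3}{2} + g}$)
$- \frac{349}{Q{\left(-2 \right)}} = - \frac{349}{4 \left(-2\right) \frac{1}{3 + 2 \left(-2\right)}} = - \frac{349}{4 \left(-2\right) \frac{1}{3 - 4}} = - \frac{349}{4 \left(-2\right) \frac{1}{-1}} = - \frac{349}{4 \left(-2\right) \left(-1\right)} = - \frac{349}{8}$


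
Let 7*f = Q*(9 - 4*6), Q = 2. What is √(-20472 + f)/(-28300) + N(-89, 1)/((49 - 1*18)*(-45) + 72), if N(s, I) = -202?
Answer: 202/1323 - 3*I*√111482/198100 ≈ 0.15268 - 0.0050564*I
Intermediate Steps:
f = -30/7 (f = (2*(9 - 4*6))/7 = (2*(9 - 24))/7 = (2*(-15))/7 = (⅐)*(-30) = -30/7 ≈ -4.2857)
√(-20472 + f)/(-28300) + N(-89, 1)/((49 - 1*18)*(-45) + 72) = √(-20472 - 30/7)/(-28300) - 202/((49 - 1*18)*(-45) + 72) = √(-143334/7)*(-1/28300) - 202/((49 - 18)*(-45) + 72) = (3*I*√111482/7)*(-1/28300) - 202/(31*(-45) + 72) = -3*I*√111482/198100 - 202/(-1395 + 72) = -3*I*√111482/198100 - 202/(-1323) = -3*I*√111482/198100 - 202*(-1/1323) = -3*I*√111482/198100 + 202/1323 = 202/1323 - 3*I*√111482/198100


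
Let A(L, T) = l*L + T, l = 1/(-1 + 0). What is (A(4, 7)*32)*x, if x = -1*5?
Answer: -480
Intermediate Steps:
l = -1 (l = 1/(-1) = -1)
A(L, T) = T - L (A(L, T) = -L + T = T - L)
x = -5
(A(4, 7)*32)*x = ((7 - 1*4)*32)*(-5) = ((7 - 4)*32)*(-5) = (3*32)*(-5) = 96*(-5) = -480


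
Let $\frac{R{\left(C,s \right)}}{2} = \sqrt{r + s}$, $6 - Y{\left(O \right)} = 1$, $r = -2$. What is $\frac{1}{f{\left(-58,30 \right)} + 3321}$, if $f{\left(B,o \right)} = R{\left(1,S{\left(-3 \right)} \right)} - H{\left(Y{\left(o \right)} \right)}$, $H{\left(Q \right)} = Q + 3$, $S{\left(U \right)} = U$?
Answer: $\frac{3313}{10975989} - \frac{2 i \sqrt{5}}{10975989} \approx 0.00030184 - 4.0745 \cdot 10^{-7} i$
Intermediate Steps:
$Y{\left(O \right)} = 5$ ($Y{\left(O \right)} = 6 - 1 = 5$)
$R{\left(C,s \right)} = 2 \sqrt{-2 + s}$
$H{\left(Q \right)} = 3 + Q$
$f{\left(B,o \right)} = -8 + 2 i \sqrt{5}$ ($f{\left(B,o \right)} = 2 \sqrt{-2 - 3} - \left(3 + 5\right) = 2 \sqrt{-5} - 8 = 2 i \sqrt{5} - 8 = -8 + 2 i \sqrt{5}$)
$\frac{1}{f{\left(-58,30 \right)} + 3321} = \frac{1}{\left(-8 + 2 i \sqrt{5}\right) + 3321} = \frac{1}{3313 + 2 i \sqrt{5}}$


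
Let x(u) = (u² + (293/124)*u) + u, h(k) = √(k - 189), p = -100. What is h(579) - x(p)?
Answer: -299575/31 + √390 ≈ -9644.0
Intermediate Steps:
h(k) = √(-189 + k)
x(u) = u² + 417*u/124 (x(u) = (u² + (293*(1/124))*u) + u = (u² + 293*u/124) + u = u² + 417*u/124)
h(579) - x(p) = √(-189 + 579) - (-100)*(417 + 124*(-100))/124 = √390 - (-100)*(417 - 12400)/124 = √390 - (-100)*(-11983)/124 = √390 - 1*299575/31 = √390 - 299575/31 = -299575/31 + √390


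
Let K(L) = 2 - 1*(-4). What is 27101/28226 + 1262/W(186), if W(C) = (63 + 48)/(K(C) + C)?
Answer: 2280760305/1044362 ≈ 2183.9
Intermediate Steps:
K(L) = 6 (K(L) = 2 + 4 = 6)
W(C) = 111/(6 + C) (W(C) = (63 + 48)/(6 + C) = 111/(6 + C))
27101/28226 + 1262/W(186) = 27101/28226 + 1262/((111/(6 + 186))) = 27101*(1/28226) + 1262/((111/192)) = 27101/28226 + 1262/((111*(1/192))) = 27101/28226 + 1262/(37/64) = 27101/28226 + 1262*(64/37) = 27101/28226 + 80768/37 = 2280760305/1044362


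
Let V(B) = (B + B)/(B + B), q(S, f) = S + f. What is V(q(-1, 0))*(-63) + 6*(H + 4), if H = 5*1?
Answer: -9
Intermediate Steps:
H = 5
V(B) = 1 (V(B) = (2*B)/((2*B)) = (2*B)*(1/(2*B)) = 1)
V(q(-1, 0))*(-63) + 6*(H + 4) = 1*(-63) + 6*(5 + 4) = -63 + 6*9 = -63 + 54 = -9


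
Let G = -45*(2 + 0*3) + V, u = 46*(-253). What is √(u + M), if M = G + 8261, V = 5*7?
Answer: 2*I*√858 ≈ 58.583*I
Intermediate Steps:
u = -11638
V = 35
G = -55 (G = -45*(2 + 0*3) + 35 = -45*(2 + 0) + 35 = -45*2 + 35 = -90 + 35 = -55)
M = 8206 (M = -55 + 8261 = 8206)
√(u + M) = √(-11638 + 8206) = √(-3432) = 2*I*√858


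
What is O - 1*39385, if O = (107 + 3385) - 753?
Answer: -36646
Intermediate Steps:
O = 2739 (O = 3492 - 753 = 2739)
O - 1*39385 = 2739 - 1*39385 = 2739 - 39385 = -36646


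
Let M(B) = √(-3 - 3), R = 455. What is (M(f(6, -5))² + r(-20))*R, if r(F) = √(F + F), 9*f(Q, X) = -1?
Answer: -2730 + 910*I*√10 ≈ -2730.0 + 2877.7*I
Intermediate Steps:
f(Q, X) = -⅑ (f(Q, X) = (⅑)*(-1) = -⅑)
r(F) = √2*√F (r(F) = √(2*F) = √2*√F)
M(B) = I*√6 (M(B) = √(-6) = I*√6)
(M(f(6, -5))² + r(-20))*R = ((I*√6)² + √2*√(-20))*455 = (-6 + √2*(2*I*√5))*455 = (-6 + 2*I*√10)*455 = -2730 + 910*I*√10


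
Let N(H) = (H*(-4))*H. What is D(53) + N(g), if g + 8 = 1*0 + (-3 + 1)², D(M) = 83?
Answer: 19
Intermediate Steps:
g = -4 (g = -8 + (1*0 + (-3 + 1)²) = -8 + (0 + (-2)²) = -8 + (0 + 4) = -8 + 4 = -4)
N(H) = -4*H² (N(H) = (-4*H)*H = -4*H²)
D(53) + N(g) = 83 - 4*(-4)² = 83 - 4*16 = 83 - 64 = 19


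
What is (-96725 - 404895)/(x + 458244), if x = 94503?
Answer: -501620/552747 ≈ -0.90750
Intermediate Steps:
(-96725 - 404895)/(x + 458244) = (-96725 - 404895)/(94503 + 458244) = -501620/552747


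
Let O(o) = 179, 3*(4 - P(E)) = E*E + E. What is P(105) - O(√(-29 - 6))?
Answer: -3885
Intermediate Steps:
P(E) = 4 - E/3 - E²/3 (P(E) = 4 - (E*E + E)/3 = 4 - (E² + E)/3 = 4 - (E + E²)/3 = 4 + (-E/3 - E²/3) = 4 - E/3 - E²/3)
P(105) - O(√(-29 - 6)) = (4 - ⅓*105 - ⅓*105²) - 1*179 = (4 - 35 - ⅓*11025) - 179 = (4 - 35 - 3675) - 179 = -3706 - 179 = -3885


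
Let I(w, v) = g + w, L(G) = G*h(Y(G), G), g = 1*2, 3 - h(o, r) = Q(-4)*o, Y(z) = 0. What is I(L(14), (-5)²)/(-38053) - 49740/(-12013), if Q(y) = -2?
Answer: 1892227648/457130689 ≈ 4.1394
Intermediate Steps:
h(o, r) = 3 + 2*o (h(o, r) = 3 - (-2)*o = 3 + 2*o)
g = 2
L(G) = 3*G (L(G) = G*(3 + 2*0) = G*(3 + 0) = G*3 = 3*G)
I(w, v) = 2 + w
I(L(14), (-5)²)/(-38053) - 49740/(-12013) = (2 + 3*14)/(-38053) - 49740/(-12013) = (2 + 42)*(-1/38053) - 49740*(-1/12013) = 44*(-1/38053) + 49740/12013 = -44/38053 + 49740/12013 = 1892227648/457130689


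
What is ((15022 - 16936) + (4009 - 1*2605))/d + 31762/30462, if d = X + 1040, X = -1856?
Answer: 203203/121848 ≈ 1.6677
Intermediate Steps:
d = -816 (d = -1856 + 1040 = -816)
((15022 - 16936) + (4009 - 1*2605))/d + 31762/30462 = ((15022 - 16936) + (4009 - 1*2605))/(-816) + 31762/30462 = (-1914 + (4009 - 2605))*(-1/816) + 31762*(1/30462) = (-1914 + 1404)*(-1/816) + 15881/15231 = -510*(-1/816) + 15881/15231 = 5/8 + 15881/15231 = 203203/121848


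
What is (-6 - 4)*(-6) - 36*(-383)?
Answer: 13848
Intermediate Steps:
(-6 - 4)*(-6) - 36*(-383) = -10*(-6) + 13788 = 60 + 13788 = 13848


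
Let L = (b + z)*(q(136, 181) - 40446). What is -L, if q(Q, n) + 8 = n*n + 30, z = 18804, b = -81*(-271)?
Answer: 312305565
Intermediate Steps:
b = 21951 (b = -1*(-21951) = 21951)
q(Q, n) = 22 + n² (q(Q, n) = -8 + (n*n + 30) = -8 + (n² + 30) = -8 + (30 + n²) = 22 + n²)
L = -312305565 (L = (21951 + 18804)*((22 + 181²) - 40446) = 40755*((22 + 32761) - 40446) = 40755*(32783 - 40446) = 40755*(-7663) = -312305565)
-L = -1*(-312305565) = 312305565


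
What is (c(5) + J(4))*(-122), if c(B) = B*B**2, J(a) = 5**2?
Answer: -18300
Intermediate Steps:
J(a) = 25
c(B) = B**3
(c(5) + J(4))*(-122) = (5**3 + 25)*(-122) = (125 + 25)*(-122) = 150*(-122) = -18300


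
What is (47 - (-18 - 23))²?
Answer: 7744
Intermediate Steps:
(47 - (-18 - 23))² = (47 - 1*(-41))² = (47 + 41)² = 88² = 7744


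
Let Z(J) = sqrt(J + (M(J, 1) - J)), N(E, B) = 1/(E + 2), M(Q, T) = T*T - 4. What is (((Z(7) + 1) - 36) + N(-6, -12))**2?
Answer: 19833/16 - 141*I*sqrt(3)/2 ≈ 1239.6 - 122.11*I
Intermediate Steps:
M(Q, T) = -4 + T**2 (M(Q, T) = T**2 - 4 = -4 + T**2)
N(E, B) = 1/(2 + E)
Z(J) = I*sqrt(3) (Z(J) = sqrt(J + ((-4 + 1**2) - J)) = sqrt(J + ((-4 + 1) - J)) = sqrt(J + (-3 - J)) = sqrt(-3) = I*sqrt(3))
(((Z(7) + 1) - 36) + N(-6, -12))**2 = (((I*sqrt(3) + 1) - 36) + 1/(2 - 6))**2 = (((1 + I*sqrt(3)) - 36) + 1/(-4))**2 = ((-35 + I*sqrt(3)) - 1/4)**2 = (-141/4 + I*sqrt(3))**2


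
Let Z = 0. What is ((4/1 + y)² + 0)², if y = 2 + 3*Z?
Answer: 1296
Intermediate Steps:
y = 2 (y = 2 + 3*0 = 2 + 0 = 2)
((4/1 + y)² + 0)² = ((4/1 + 2)² + 0)² = ((4*1 + 2)² + 0)² = ((4 + 2)² + 0)² = (6² + 0)² = (36 + 0)² = 36² = 1296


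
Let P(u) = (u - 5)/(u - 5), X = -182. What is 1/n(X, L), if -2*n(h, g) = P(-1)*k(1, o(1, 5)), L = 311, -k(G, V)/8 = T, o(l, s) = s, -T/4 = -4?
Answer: 1/64 ≈ 0.015625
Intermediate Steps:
T = 16 (T = -4*(-4) = 16)
k(G, V) = -128 (k(G, V) = -8*16 = -128)
P(u) = 1 (P(u) = (-5 + u)/(-5 + u) = 1)
n(h, g) = 64 (n(h, g) = -(-128)/2 = -1/2*(-128) = 64)
1/n(X, L) = 1/64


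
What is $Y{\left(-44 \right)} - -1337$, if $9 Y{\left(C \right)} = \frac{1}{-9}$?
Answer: $\frac{108296}{81} \approx 1337.0$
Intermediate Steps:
$Y{\left(C \right)} = - \frac{1}{81}$ ($Y{\left(C \right)} = \frac{1}{9 \left(-9\right)} = \frac{1}{9} \left(- \frac{1}{9}\right) = - \frac{1}{81}$)
$Y{\left(-44 \right)} - -1337 = - \frac{1}{81} - -1337 = - \frac{1}{81} + 1337 = \frac{108296}{81}$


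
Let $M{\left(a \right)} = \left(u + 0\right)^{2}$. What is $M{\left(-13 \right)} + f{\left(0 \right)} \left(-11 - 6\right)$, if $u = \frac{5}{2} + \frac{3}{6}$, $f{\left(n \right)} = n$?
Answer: $9$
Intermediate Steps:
$u = 3$ ($u = 5 \cdot \frac{1}{2} + 3 \cdot \frac{1}{6} = \frac{5}{2} + \frac{1}{2} = 3$)
$M{\left(a \right)} = 9$ ($M{\left(a \right)} = \left(3 + 0\right)^{2} = 3^{2} = 9$)
$M{\left(-13 \right)} + f{\left(0 \right)} \left(-11 - 6\right) = 9 + 0 \left(-11 - 6\right) = 9 + 0 \left(-17\right) = 9 + 0 = 9$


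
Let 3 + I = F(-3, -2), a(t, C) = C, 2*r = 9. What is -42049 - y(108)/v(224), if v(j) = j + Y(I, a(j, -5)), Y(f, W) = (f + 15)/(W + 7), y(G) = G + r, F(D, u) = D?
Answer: -19216618/457 ≈ -42050.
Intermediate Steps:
r = 9/2 (r = (½)*9 = 9/2 ≈ 4.5000)
y(G) = 9/2 + G (y(G) = G + 9/2 = 9/2 + G)
I = -6 (I = -3 - 3 = -6)
Y(f, W) = (15 + f)/(7 + W)
v(j) = 9/2 + j (v(j) = j + (15 - 6)/(7 - 5) = j + 9/2 = 9/2 + j)
-42049 - y(108)/v(224) = -42049 - (9/2 + 108)/(9/2 + 224) = -42049 - 225/(2*457/2) = -42049 - 225*2/(2*457) = -42049 - 1*225/457 = -42049 - 225/457 = -19216618/457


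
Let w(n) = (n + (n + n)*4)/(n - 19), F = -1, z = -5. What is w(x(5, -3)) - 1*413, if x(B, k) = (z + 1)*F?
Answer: -2077/5 ≈ -415.40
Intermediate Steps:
x(B, k) = 4 (x(B, k) = (-5 + 1)*(-1) = -4*(-1) = 4)
w(n) = 9*n/(-19 + n) (w(n) = (n + (2*n)*4)/(-19 + n) = (n + 8*n)/(-19 + n) = (9*n)/(-19 + n) = 9*n/(-19 + n))
w(x(5, -3)) - 1*413 = 9*4/(-19 + 4) - 1*413 = 9*4/(-15) - 413 = 9*4*(-1/15) - 413 = -12/5 - 413 = -2077/5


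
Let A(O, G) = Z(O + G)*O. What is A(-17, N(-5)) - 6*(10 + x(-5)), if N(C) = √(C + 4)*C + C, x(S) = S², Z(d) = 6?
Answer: -312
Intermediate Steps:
N(C) = C + C*√(4 + C) (N(C) = √(4 + C)*C + C = C*√(4 + C) + C = C + C*√(4 + C))
A(O, G) = 6*O
A(-17, N(-5)) - 6*(10 + x(-5)) = 6*(-17) - 6*(10 + (-5)²) = -102 - 6*(10 + 25) = -102 - 6*35 = -102 - 1*210 = -102 - 210 = -312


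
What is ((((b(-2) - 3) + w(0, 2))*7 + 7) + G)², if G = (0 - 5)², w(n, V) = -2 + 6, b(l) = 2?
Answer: 2809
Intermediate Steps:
w(n, V) = 4
G = 25 (G = (-5)² = 25)
((((b(-2) - 3) + w(0, 2))*7 + 7) + G)² = ((((2 - 3) + 4)*7 + 7) + 25)² = (((-1 + 4)*7 + 7) + 25)² = ((3*7 + 7) + 25)² = ((21 + 7) + 25)² = (28 + 25)² = 53² = 2809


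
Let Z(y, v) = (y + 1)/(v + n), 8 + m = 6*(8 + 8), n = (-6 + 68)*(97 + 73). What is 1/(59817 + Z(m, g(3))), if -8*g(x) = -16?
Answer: 10542/630590903 ≈ 1.6718e-5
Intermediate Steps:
n = 10540 (n = 62*170 = 10540)
g(x) = 2 (g(x) = -⅛*(-16) = 2)
m = 88 (m = -8 + 6*(8 + 8) = -8 + 6*16 = -8 + 96 = 88)
Z(y, v) = (1 + y)/(10540 + v) (Z(y, v) = (y + 1)/(v + 10540) = (1 + y)/(10540 + v))
1/(59817 + Z(m, g(3))) = 1/(59817 + (1 + 88)/(10540 + 2)) = 1/(59817 + 89/10542) = 1/(630590903/10542) = 10542/630590903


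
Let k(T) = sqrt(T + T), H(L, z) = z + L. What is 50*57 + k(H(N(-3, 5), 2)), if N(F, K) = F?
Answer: 2850 + I*sqrt(2) ≈ 2850.0 + 1.4142*I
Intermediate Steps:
H(L, z) = L + z
k(T) = sqrt(2)*sqrt(T) (k(T) = sqrt(2*T) = sqrt(2)*sqrt(T))
50*57 + k(H(N(-3, 5), 2)) = 50*57 + sqrt(2)*sqrt(-3 + 2) = 2850 + sqrt(2)*sqrt(-1) = 2850 + sqrt(2)*I = 2850 + I*sqrt(2)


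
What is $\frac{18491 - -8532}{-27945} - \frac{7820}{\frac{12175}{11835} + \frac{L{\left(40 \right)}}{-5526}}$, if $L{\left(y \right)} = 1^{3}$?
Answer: $- \frac{18684600148013}{2457231795} \approx -7603.9$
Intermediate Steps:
$L{\left(y \right)} = 1$
$\frac{18491 - -8532}{-27945} - \frac{7820}{\frac{12175}{11835} + \frac{L{\left(40 \right)}}{-5526}} = \frac{18491 - -8532}{-27945} - \frac{7820}{\frac{12175}{11835} + 1 \frac{1}{-5526}} = \left(18491 + 8532\right) \left(- \frac{1}{27945}\right) - \frac{7820}{12175 \cdot \frac{1}{11835} + 1 \left(- \frac{1}{5526}\right)} = 27023 \left(- \frac{1}{27945}\right) - \frac{7820}{\frac{2435}{2367} - \frac{1}{5526}} = - \frac{27023}{27945} - \frac{7820}{\frac{1494827}{1453338}} = - \frac{27023}{27945} - \frac{668535480}{87931} = - \frac{18684600148013}{2457231795}$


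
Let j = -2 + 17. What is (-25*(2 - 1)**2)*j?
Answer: -375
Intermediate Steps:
j = 15
(-25*(2 - 1)**2)*j = -25*(2 - 1)**2*15 = -25*1**2*15 = -25*1*15 = -25*15 = -375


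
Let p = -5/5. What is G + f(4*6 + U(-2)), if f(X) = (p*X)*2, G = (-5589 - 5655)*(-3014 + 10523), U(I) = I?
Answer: -84431240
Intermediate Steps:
p = -1 (p = -5*⅕ = -1)
G = -84431196 (G = -11244*7509 = -84431196)
f(X) = -2*X (f(X) = -X*2 = -2*X)
G + f(4*6 + U(-2)) = -84431196 - 2*(4*6 - 2) = -84431196 - 2*(24 - 2) = -84431196 - 2*22 = -84431196 - 44 = -84431240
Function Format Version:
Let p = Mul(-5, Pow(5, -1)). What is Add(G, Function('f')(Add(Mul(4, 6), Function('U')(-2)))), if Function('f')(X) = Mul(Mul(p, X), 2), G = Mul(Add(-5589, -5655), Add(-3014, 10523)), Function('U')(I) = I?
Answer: -84431240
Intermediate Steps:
p = -1 (p = Mul(-5, Rational(1, 5)) = -1)
G = -84431196 (G = Mul(-11244, 7509) = -84431196)
Function('f')(X) = Mul(-2, X) (Function('f')(X) = Mul(Mul(-1, X), 2) = Mul(-2, X))
Add(G, Function('f')(Add(Mul(4, 6), Function('U')(-2)))) = Add(-84431196, Mul(-2, Add(Mul(4, 6), -2))) = Add(-84431196, Mul(-2, Add(24, -2))) = Add(-84431196, Mul(-2, 22)) = Add(-84431196, -44) = -84431240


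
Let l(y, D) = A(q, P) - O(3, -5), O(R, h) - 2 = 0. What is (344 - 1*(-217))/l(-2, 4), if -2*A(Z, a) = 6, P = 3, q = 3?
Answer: -561/5 ≈ -112.20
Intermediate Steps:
O(R, h) = 2 (O(R, h) = 2 + 0 = 2)
A(Z, a) = -3 (A(Z, a) = -1/2*6 = -3)
l(y, D) = -5 (l(y, D) = -3 - 1*2 = -3 - 2 = -5)
(344 - 1*(-217))/l(-2, 4) = (344 - 1*(-217))/(-5) = (344 + 217)*(-1/5) = 561*(-1/5) = -561/5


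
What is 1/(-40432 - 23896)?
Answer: -1/64328 ≈ -1.5545e-5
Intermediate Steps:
1/(-40432 - 23896) = 1/(-64328) = -1/64328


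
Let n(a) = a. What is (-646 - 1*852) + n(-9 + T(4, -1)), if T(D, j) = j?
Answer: -1508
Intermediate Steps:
(-646 - 1*852) + n(-9 + T(4, -1)) = (-646 - 1*852) + (-9 - 1) = (-646 - 852) - 10 = -1498 - 10 = -1508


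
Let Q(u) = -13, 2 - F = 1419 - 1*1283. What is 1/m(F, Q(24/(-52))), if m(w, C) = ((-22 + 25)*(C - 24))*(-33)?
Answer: 1/3663 ≈ 0.00027300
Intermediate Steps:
F = -134 (F = 2 - (1419 - 1*1283) = 2 - (1419 - 1283) = 2 - 1*136 = 2 - 136 = -134)
m(w, C) = 2376 - 99*C (m(w, C) = (3*(-24 + C))*(-33) = (-72 + 3*C)*(-33) = 2376 - 99*C)
1/m(F, Q(24/(-52))) = 1/(2376 - 99*(-13)) = 1/(2376 + 1287) = 1/3663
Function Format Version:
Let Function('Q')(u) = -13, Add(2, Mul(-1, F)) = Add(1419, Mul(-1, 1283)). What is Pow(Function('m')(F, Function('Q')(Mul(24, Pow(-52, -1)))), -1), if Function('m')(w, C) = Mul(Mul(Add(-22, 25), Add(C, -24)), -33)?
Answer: Rational(1, 3663) ≈ 0.00027300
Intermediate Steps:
F = -134 (F = Add(2, Mul(-1, Add(1419, Mul(-1, 1283)))) = Add(2, Mul(-1, Add(1419, -1283))) = Add(2, Mul(-1, 136)) = Add(2, -136) = -134)
Function('m')(w, C) = Add(2376, Mul(-99, C)) (Function('m')(w, C) = Mul(Mul(3, Add(-24, C)), -33) = Mul(Add(-72, Mul(3, C)), -33) = Add(2376, Mul(-99, C)))
Pow(Function('m')(F, Function('Q')(Mul(24, Pow(-52, -1)))), -1) = Pow(Add(2376, Mul(-99, -13)), -1) = Pow(Add(2376, 1287), -1) = Pow(3663, -1) = Rational(1, 3663)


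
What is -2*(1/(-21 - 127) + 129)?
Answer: -19091/74 ≈ -257.99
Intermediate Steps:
-2*(1/(-21 - 127) + 129) = -2*(1/(-148) + 129) = -2*(-1/148 + 129) = -2*19091/148 = -19091/74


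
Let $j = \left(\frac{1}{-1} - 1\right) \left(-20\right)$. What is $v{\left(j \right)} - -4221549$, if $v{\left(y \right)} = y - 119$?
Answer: $4221470$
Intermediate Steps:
$j = 40$ ($j = \left(-1 - 1\right) \left(-20\right) = \left(-2\right) \left(-20\right) = 40$)
$v{\left(y \right)} = -119 + y$
$v{\left(j \right)} - -4221549 = \left(-119 + 40\right) - -4221549 = -79 + 4221549 = 4221470$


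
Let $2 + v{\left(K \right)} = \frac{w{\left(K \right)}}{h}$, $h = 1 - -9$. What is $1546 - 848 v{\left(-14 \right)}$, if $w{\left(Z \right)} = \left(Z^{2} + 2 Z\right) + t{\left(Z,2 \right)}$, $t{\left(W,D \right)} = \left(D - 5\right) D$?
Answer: $- \frac{52478}{5} \approx -10496.0$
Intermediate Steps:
$t{\left(W,D \right)} = D \left(-5 + D\right)$ ($t{\left(W,D \right)} = \left(-5 + D\right) D = D \left(-5 + D\right)$)
$w{\left(Z \right)} = -6 + Z^{2} + 2 Z$ ($w{\left(Z \right)} = \left(Z^{2} + 2 Z\right) + 2 \left(-5 + 2\right) = \left(Z^{2} + 2 Z\right) + 2 \left(-3\right) = \left(Z^{2} + 2 Z\right) - 6 = -6 + Z^{2} + 2 Z$)
$h = 10$ ($h = 1 + 9 = 10$)
$v{\left(K \right)} = - \frac{13}{5} + \frac{K}{5} + \frac{K^{2}}{10}$ ($v{\left(K \right)} = -2 + \frac{-6 + K^{2} + 2 K}{10} = -2 + \left(-6 + K^{2} + 2 K\right) \frac{1}{10} = -2 + \left(- \frac{3}{5} + \frac{K}{5} + \frac{K^{2}}{10}\right) = - \frac{13}{5} + \frac{K}{5} + \frac{K^{2}}{10}$)
$1546 - 848 v{\left(-14 \right)} = 1546 - 848 \left(- \frac{13}{5} + \frac{1}{5} \left(-14\right) + \frac{\left(-14\right)^{2}}{10}\right) = 1546 - 848 \left(- \frac{13}{5} - \frac{14}{5} + \frac{1}{10} \cdot 196\right) = 1546 - 848 \left(- \frac{13}{5} - \frac{14}{5} + \frac{98}{5}\right) = 1546 - \frac{60208}{5} = - \frac{52478}{5}$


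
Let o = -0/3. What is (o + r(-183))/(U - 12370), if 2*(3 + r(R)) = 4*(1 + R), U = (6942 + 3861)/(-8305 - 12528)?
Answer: 7645711/257715013 ≈ 0.029667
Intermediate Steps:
U = -10803/20833 (U = 10803/(-20833) = 10803*(-1/20833) = -10803/20833 ≈ -0.51855)
r(R) = -1 + 2*R (r(R) = -3 + (4*(1 + R))/2 = -3 + (4 + 4*R)/2 = -3 + (2 + 2*R) = -1 + 2*R)
o = 0 (o = -0/3 = -8438*0 = 0)
(o + r(-183))/(U - 12370) = (0 + (-1 + 2*(-183)))/(-10803/20833 - 12370) = (0 + (-1 - 366))/(-257715013/20833) = (0 - 367)*(-20833/257715013) = -367*(-20833/257715013) = 7645711/257715013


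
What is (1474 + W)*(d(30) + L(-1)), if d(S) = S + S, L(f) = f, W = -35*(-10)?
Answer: 107616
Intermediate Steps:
W = 350
d(S) = 2*S
(1474 + W)*(d(30) + L(-1)) = (1474 + 350)*(2*30 - 1) = 1824*(60 - 1) = 1824*59 = 107616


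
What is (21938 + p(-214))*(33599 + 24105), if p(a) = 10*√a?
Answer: 1265910352 + 577040*I*√214 ≈ 1.2659e+9 + 8.4414e+6*I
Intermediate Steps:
(21938 + p(-214))*(33599 + 24105) = (21938 + 10*√(-214))*(33599 + 24105) = (21938 + 10*(I*√214))*57704 = (21938 + 10*I*√214)*57704 = 1265910352 + 577040*I*√214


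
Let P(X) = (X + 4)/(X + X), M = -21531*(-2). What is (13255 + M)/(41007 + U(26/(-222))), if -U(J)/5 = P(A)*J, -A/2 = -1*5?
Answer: 12502374/9103645 ≈ 1.3733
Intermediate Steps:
A = 10 (A = -(-2)*5 = -2*(-5) = 10)
M = 43062
P(X) = (4 + X)/(2*X) (P(X) = (4 + X)/((2*X)) = (4 + X)*(1/(2*X)) = (4 + X)/(2*X))
U(J) = -7*J/2 (U(J) = -5*(½)*(4 + 10)/10*J = -5*(½)*(⅒)*14*J = -7*J/2)
(13255 + M)/(41007 + U(26/(-222))) = (13255 + 43062)/(41007 - 91/(-222)) = 56317/(41007 - 91*(-1)/222) = 56317/(41007 - 7/2*(-13/111)) = 56317/(41007 + 91/222) = 56317/(9103645/222) = 56317*(222/9103645) = 12502374/9103645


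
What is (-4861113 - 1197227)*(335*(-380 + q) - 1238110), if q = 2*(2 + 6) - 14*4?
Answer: 8353299775400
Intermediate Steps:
q = -40 (q = 2*8 - 56 = 16 - 56 = -40)
(-4861113 - 1197227)*(335*(-380 + q) - 1238110) = (-4861113 - 1197227)*(335*(-380 - 40) - 1238110) = -6058340*(335*(-420) - 1238110) = -6058340*(-140700 - 1238110) = -6058340*(-1378810) = 8353299775400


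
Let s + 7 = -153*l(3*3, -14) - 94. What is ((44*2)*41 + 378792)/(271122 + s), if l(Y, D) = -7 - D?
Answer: 7648/5399 ≈ 1.4166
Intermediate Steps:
s = -1172 (s = -7 + (-153*(-7 - 1*(-14)) - 94) = -7 + (-153*(-7 + 14) - 94) = -7 + (-153*7 - 94) = -7 + (-1071 - 94) = -7 - 1165 = -1172)
((44*2)*41 + 378792)/(271122 + s) = ((44*2)*41 + 378792)/(271122 - 1172) = (88*41 + 378792)/269950 = (3608 + 378792)*(1/269950) = 382400*(1/269950) = 7648/5399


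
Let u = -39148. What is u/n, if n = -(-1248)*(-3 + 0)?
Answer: 9787/936 ≈ 10.456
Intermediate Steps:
n = -3744 (n = -(-1248)*(-3) = -312*12 = -3744)
u/n = -39148/(-3744) = -39148*(-1/3744) = 9787/936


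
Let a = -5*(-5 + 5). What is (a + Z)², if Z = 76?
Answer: 5776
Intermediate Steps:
a = 0 (a = -5*0 = 0)
(a + Z)² = (0 + 76)² = 76² = 5776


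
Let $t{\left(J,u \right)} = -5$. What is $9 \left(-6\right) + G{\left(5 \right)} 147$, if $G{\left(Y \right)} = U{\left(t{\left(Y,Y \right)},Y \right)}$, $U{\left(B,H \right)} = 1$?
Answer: $93$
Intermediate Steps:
$G{\left(Y \right)} = 1$
$9 \left(-6\right) + G{\left(5 \right)} 147 = 9 \left(-6\right) + 1 \cdot 147 = -54 + 147 = 93$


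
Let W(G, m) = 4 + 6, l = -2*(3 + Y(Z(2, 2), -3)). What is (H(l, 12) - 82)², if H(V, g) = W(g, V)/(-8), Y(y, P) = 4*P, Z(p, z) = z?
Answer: 110889/16 ≈ 6930.6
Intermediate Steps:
l = 18 (l = -2*(3 + 4*(-3)) = -2*(3 - 12) = -2*(-9) = 18)
W(G, m) = 10
H(V, g) = -5/4 (H(V, g) = 10/(-8) = 10*(-⅛) = -5/4)
(H(l, 12) - 82)² = (-5/4 - 82)² = (-333/4)² = 110889/16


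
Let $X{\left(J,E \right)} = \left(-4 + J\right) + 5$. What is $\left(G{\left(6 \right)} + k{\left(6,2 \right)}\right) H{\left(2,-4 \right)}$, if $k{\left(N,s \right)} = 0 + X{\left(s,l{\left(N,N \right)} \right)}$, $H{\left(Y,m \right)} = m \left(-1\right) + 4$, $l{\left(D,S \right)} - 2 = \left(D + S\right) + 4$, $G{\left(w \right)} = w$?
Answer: $72$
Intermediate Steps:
$l{\left(D,S \right)} = 6 + D + S$ ($l{\left(D,S \right)} = 2 + \left(\left(D + S\right) + 4\right) = 2 + \left(4 + D + S\right) = 6 + D + S$)
$H{\left(Y,m \right)} = 4 - m$ ($H{\left(Y,m \right)} = - m + 4 = 4 - m$)
$X{\left(J,E \right)} = 1 + J$
$k{\left(N,s \right)} = 1 + s$ ($k{\left(N,s \right)} = 0 + \left(1 + s\right) = 1 + s$)
$\left(G{\left(6 \right)} + k{\left(6,2 \right)}\right) H{\left(2,-4 \right)} = \left(6 + \left(1 + 2\right)\right) \left(4 - -4\right) = \left(6 + 3\right) \left(4 + 4\right) = 9 \cdot 8 = 72$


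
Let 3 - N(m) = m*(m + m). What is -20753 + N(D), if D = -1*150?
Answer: -65750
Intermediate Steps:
D = -150
N(m) = 3 - 2*m**2 (N(m) = 3 - m*(m + m) = 3 - m*2*m = 3 - 2*m**2)
-20753 + N(D) = -20753 + (3 - 2*(-150)**2) = -20753 + (3 - 2*22500) = -20753 + (3 - 45000) = -20753 - 44997 = -65750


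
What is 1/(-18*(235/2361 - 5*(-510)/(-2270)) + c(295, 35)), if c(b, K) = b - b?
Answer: 178649/3292260 ≈ 0.054263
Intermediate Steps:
c(b, K) = 0
1/(-18*(235/2361 - 5*(-510)/(-2270)) + c(295, 35)) = 1/(-18*(235/2361 - 5*(-510)/(-2270)) + 0) = 1/(-18*(235*(1/2361) + 2550*(-1/2270)) + 0) = 1/(-18*(235/2361 - 255/227) + 0) = 1/(-18*(-548710/535947) + 0) = 1/(3292260/178649 + 0) = 1/(3292260/178649) = 178649/3292260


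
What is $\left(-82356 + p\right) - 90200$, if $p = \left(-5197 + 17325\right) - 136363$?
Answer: $-296791$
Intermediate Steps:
$p = -124235$ ($p = 12128 - 136363 = -124235$)
$\left(-82356 + p\right) - 90200 = \left(-82356 - 124235\right) - 90200 = -206591 - 90200 = -296791$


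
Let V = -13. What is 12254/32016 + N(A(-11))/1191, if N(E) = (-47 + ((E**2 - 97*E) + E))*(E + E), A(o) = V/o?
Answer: 567436633/8458739256 ≈ 0.067083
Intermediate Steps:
A(o) = -13/o
N(E) = 2*E*(-47 + E**2 - 96*E) (N(E) = (-47 + (E**2 - 96*E))*(2*E) = (-47 + E**2 - 96*E)*(2*E) = 2*E*(-47 + E**2 - 96*E))
12254/32016 + N(A(-11))/1191 = 12254/32016 + (2*(-13/(-11))*(-47 + (-13/(-11))**2 - (-1248)/(-11)))/1191 = 12254*(1/32016) + (2*(-13*(-1/11))*(-47 + (-13*(-1/11))**2 - (-1248)*(-1)/11))*(1/1191) = 6127/16008 + (2*(13/11)*(-47 + (13/11)**2 - 96*13/11))*(1/1191) = 6127/16008 + (2*(13/11)*(-47 + 169/121 - 1248/11))*(1/1191) = 6127/16008 + (2*(13/11)*(-19246/121))*(1/1191) = 6127/16008 - 500396/1331*1/1191 = 6127/16008 - 500396/1585221 = 567436633/8458739256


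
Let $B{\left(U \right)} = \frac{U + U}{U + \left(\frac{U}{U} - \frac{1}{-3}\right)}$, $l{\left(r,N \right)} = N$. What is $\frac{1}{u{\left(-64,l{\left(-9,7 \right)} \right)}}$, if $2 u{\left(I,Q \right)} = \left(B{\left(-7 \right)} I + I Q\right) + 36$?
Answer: $- \frac{17}{4846} \approx -0.003508$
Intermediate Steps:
$B{\left(U \right)} = \frac{2 U}{\frac{4}{3} + U}$ ($B{\left(U \right)} = \frac{2 U}{U + \left(1 - - \frac{1}{3}\right)} = \frac{2 U}{U + \left(1 + \frac{1}{3}\right)} = \frac{2 U}{U + \frac{4}{3}} = \frac{2 U}{\frac{4}{3} + U}$)
$u{\left(I,Q \right)} = 18 + \frac{21 I}{17} + \frac{I Q}{2}$ ($u{\left(I,Q \right)} = \frac{\left(6 \left(-7\right) \frac{1}{4 + 3 \left(-7\right)} I + I Q\right) + 36}{2} = \frac{\left(6 \left(-7\right) \frac{1}{4 - 21} I + I Q\right) + 36}{2} = \frac{\left(6 \left(-7\right) \frac{1}{-17} I + I Q\right) + 36}{2} = \frac{\left(6 \left(-7\right) \left(- \frac{1}{17}\right) I + I Q\right) + 36}{2} = \frac{\left(\frac{42 I}{17} + I Q\right) + 36}{2} = \frac{36 + \frac{42 I}{17} + I Q}{2} = 18 + \frac{21 I}{17} + \frac{I Q}{2}$)
$\frac{1}{u{\left(-64,l{\left(-9,7 \right)} \right)}} = \frac{1}{18 + \frac{21}{17} \left(-64\right) + \frac{1}{2} \left(-64\right) 7} = \frac{1}{18 - \frac{1344}{17} - 224} = \frac{1}{- \frac{4846}{17}} = - \frac{17}{4846}$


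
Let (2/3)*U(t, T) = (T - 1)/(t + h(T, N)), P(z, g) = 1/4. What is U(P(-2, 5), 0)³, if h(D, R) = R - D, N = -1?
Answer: 8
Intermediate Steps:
P(z, g) = ¼
U(t, T) = 3*(-1 + T)/(2*(-1 + t - T)) (U(t, T) = 3*((T - 1)/(t + (-1 - T)))/2 = 3*((-1 + T)/(-1 + t - T))/2 = 3*(-1 + T)/(2*(-1 + t - T)))
U(P(-2, 5), 0)³ = (3*(1 - 1*0)/(2*(1 + 0 - 1*¼)))³ = (3*(1 + 0)/(2*(1 + 0 - ¼)))³ = ((3/2)*1/(¾))³ = ((3/2)*(4/3)*1)³ = 2³ = 8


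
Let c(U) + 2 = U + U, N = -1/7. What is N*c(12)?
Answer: -22/7 ≈ -3.1429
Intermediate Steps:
N = -1/7 (N = -1*1/7 = -1/7 ≈ -0.14286)
c(U) = -2 + 2*U (c(U) = -2 + (U + U) = -2 + 2*U)
N*c(12) = -(-2 + 2*12)/7 = -(-2 + 24)/7 = -1/7*22 = -22/7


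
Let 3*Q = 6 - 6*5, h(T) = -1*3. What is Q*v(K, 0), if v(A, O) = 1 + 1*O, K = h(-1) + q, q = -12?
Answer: -8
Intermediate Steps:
h(T) = -3
K = -15 (K = -3 - 12 = -15)
v(A, O) = 1 + O
Q = -8 (Q = (6 - 6*5)/3 = (6 - 30)/3 = (1/3)*(-24) = -8)
Q*v(K, 0) = -8*(1 + 0) = -8*1 = -8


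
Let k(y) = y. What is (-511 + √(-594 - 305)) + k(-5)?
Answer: -516 + I*√899 ≈ -516.0 + 29.983*I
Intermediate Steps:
(-511 + √(-594 - 305)) + k(-5) = (-511 + √(-594 - 305)) - 5 = (-511 + √(-899)) - 5 = (-511 + I*√899) - 5 = -516 + I*√899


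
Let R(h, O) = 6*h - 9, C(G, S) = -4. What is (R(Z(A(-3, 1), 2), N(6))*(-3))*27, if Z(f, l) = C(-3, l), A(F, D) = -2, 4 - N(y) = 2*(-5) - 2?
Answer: 2673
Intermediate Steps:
N(y) = 16 (N(y) = 4 - (2*(-5) - 2) = 4 - (-10 - 2) = 4 - 1*(-12) = 4 + 12 = 16)
Z(f, l) = -4
R(h, O) = -9 + 6*h
(R(Z(A(-3, 1), 2), N(6))*(-3))*27 = ((-9 + 6*(-4))*(-3))*27 = ((-9 - 24)*(-3))*27 = -33*(-3)*27 = 99*27 = 2673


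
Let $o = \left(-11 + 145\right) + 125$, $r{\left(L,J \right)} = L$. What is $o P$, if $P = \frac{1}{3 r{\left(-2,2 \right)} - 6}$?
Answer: $- \frac{259}{12} \approx -21.583$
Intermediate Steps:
$o = 259$ ($o = 134 + 125 = 259$)
$P = - \frac{1}{12}$ ($P = \frac{1}{3 \left(-2\right) - 6} = \frac{1}{-6 - 6} = \frac{1}{-12} = - \frac{1}{12} \approx -0.083333$)
$o P = 259 \left(- \frac{1}{12}\right) = - \frac{259}{12}$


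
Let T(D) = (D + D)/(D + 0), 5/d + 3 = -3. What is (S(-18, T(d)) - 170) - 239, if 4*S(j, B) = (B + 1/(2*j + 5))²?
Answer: -1568475/3844 ≈ -408.03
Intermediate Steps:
d = -⅚ (d = 5/(-3 - 3) = 5/(-6) = 5*(-⅙) = -⅚ ≈ -0.83333)
T(D) = 2 (T(D) = (2*D)/D = 2)
S(j, B) = (B + 1/(5 + 2*j))²/4 (S(j, B) = (B + 1/(2*j + 5))²/4 = (B + 1/(5 + 2*j))²/4)
(S(-18, T(d)) - 170) - 239 = ((1 + 5*2 + 2*2*(-18))²/(4*(5 + 2*(-18))²) - 170) - 239 = ((1 + 10 - 72)²/(4*(5 - 36)²) - 170) - 239 = ((¼)*(-61)²/(-31)² - 170) - 239 = ((¼)*(1/961)*3721 - 170) - 239 = (3721/3844 - 170) - 239 = -649759/3844 - 239 = -1568475/3844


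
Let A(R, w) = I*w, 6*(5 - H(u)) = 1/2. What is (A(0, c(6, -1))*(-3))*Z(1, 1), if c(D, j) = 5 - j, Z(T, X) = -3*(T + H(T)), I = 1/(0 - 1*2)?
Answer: -639/4 ≈ -159.75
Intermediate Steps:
H(u) = 59/12 (H(u) = 5 - ⅙/2 = 5 - ⅙*½ = 5 - 1/12 = 59/12)
I = -½ (I = 1/(0 - 2) = 1/(-2) = -½ ≈ -0.50000)
Z(T, X) = -59/4 - 3*T (Z(T, X) = -3*(T + 59/12) = -3*(59/12 + T) = -59/4 - 3*T)
A(R, w) = -w/2
(A(0, c(6, -1))*(-3))*Z(1, 1) = (-(5 - 1*(-1))/2*(-3))*(-59/4 - 3*1) = (-(5 + 1)/2*(-3))*(-59/4 - 3) = (-½*6*(-3))*(-71/4) = -3*(-3)*(-71/4) = 9*(-71/4) = -639/4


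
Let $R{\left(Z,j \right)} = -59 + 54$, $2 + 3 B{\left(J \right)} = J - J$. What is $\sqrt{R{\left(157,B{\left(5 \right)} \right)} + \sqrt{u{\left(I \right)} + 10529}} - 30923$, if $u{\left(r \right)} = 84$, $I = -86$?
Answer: $-30923 + \sqrt{-5 + \sqrt{10613}} \approx -30913.0$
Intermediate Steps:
$B{\left(J \right)} = - \frac{2}{3}$ ($B{\left(J \right)} = - \frac{2}{3} + \frac{J - J}{3} = - \frac{2}{3} + \frac{1}{3} \cdot 0 = - \frac{2}{3} + 0 = - \frac{2}{3}$)
$R{\left(Z,j \right)} = -5$
$\sqrt{R{\left(157,B{\left(5 \right)} \right)} + \sqrt{u{\left(I \right)} + 10529}} - 30923 = \sqrt{-5 + \sqrt{84 + 10529}} - 30923 = \sqrt{-5 + \sqrt{10613}} - 30923 = -30923 + \sqrt{-5 + \sqrt{10613}}$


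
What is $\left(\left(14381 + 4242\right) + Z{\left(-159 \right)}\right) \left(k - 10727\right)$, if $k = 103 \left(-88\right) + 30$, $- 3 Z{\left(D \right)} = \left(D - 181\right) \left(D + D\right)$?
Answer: $344177337$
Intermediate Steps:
$Z{\left(D \right)} = - \frac{2 D \left(-181 + D\right)}{3}$ ($Z{\left(D \right)} = - \frac{\left(D - 181\right) \left(D + D\right)}{3} = - \frac{\left(-181 + D\right) 2 D}{3} = - \frac{2 D \left(-181 + D\right)}{3}$)
$k = -9034$ ($k = -9064 + 30 = -9034$)
$\left(\left(14381 + 4242\right) + Z{\left(-159 \right)}\right) \left(k - 10727\right) = \left(\left(14381 + 4242\right) + \frac{2}{3} \left(-159\right) \left(181 - -159\right)\right) \left(-9034 - 10727\right) = \left(18623 + \frac{2}{3} \left(-159\right) \left(181 + 159\right)\right) \left(-19761\right) = \left(18623 + \frac{2}{3} \left(-159\right) 340\right) \left(-19761\right) = \left(18623 - 36040\right) \left(-19761\right) = \left(-17417\right) \left(-19761\right) = 344177337$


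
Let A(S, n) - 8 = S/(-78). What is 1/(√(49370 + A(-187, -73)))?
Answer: √300430338/3851671 ≈ 0.0045001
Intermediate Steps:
A(S, n) = 8 - S/78 (A(S, n) = 8 + S/(-78) = 8 + S*(-1/78) = 8 - S/78)
1/(√(49370 + A(-187, -73))) = 1/(√(49370 + (8 - 1/78*(-187)))) = 1/(√(49370 + (8 + 187/78))) = 1/(√(49370 + 811/78)) = 1/(√(3851671/78)) = 1/(√300430338/78) = √300430338/3851671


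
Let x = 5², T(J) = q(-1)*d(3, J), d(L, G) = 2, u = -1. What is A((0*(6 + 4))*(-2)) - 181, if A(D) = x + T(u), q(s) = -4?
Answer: -164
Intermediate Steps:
T(J) = -8 (T(J) = -4*2 = -8)
x = 25
A(D) = 17 (A(D) = 25 - 8 = 17)
A((0*(6 + 4))*(-2)) - 181 = 17 - 181 = -164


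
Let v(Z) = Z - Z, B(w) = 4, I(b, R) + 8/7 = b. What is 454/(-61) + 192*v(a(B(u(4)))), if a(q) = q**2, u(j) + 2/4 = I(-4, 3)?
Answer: -454/61 ≈ -7.4426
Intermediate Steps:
I(b, R) = -8/7 + b
u(j) = -79/14 (u(j) = -1/2 + (-8/7 - 4) = -1/2 - 36/7 = -79/14)
v(Z) = 0
454/(-61) + 192*v(a(B(u(4)))) = 454/(-61) + 192*0 = 454*(-1/61) + 0 = -454/61 + 0 = -454/61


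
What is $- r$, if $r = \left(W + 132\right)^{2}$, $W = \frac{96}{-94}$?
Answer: $- \frac{37896336}{2209} \approx -17155.0$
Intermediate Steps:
$W = - \frac{48}{47}$ ($W = 96 \left(- \frac{1}{94}\right) = - \frac{48}{47} \approx -1.0213$)
$r = \frac{37896336}{2209}$ ($r = \left(- \frac{48}{47} + 132\right)^{2} = \left(\frac{6156}{47}\right)^{2} = \frac{37896336}{2209} \approx 17155.0$)
$- r = \left(-1\right) \frac{37896336}{2209} = - \frac{37896336}{2209}$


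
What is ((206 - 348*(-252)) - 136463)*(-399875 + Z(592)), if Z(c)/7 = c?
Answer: 19217093091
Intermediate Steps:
Z(c) = 7*c
((206 - 348*(-252)) - 136463)*(-399875 + Z(592)) = ((206 - 348*(-252)) - 136463)*(-399875 + 7*592) = ((206 + 87696) - 136463)*(-399875 + 4144) = (87902 - 136463)*(-395731) = -48561*(-395731) = 19217093091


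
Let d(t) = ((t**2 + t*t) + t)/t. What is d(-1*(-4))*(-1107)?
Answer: -9963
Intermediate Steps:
d(t) = (t + 2*t**2)/t (d(t) = ((t**2 + t**2) + t)/t = (2*t**2 + t)/t = (t + 2*t**2)/t)
d(-1*(-4))*(-1107) = (1 + 2*(-1*(-4)))*(-1107) = (1 + 2*4)*(-1107) = (1 + 8)*(-1107) = 9*(-1107) = -9963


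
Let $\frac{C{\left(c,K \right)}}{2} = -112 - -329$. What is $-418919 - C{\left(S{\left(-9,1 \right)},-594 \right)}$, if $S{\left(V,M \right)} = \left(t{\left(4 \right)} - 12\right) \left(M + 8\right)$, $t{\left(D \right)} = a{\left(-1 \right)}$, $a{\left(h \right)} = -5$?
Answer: $-419353$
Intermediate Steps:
$t{\left(D \right)} = -5$
$S{\left(V,M \right)} = -136 - 17 M$ ($S{\left(V,M \right)} = \left(-5 - 12\right) \left(M + 8\right) = - 17 \left(8 + M\right) = -136 - 17 M$)
$C{\left(c,K \right)} = 434$ ($C{\left(c,K \right)} = 2 \left(-112 - -329\right) = 2 \left(-112 + 329\right) = 2 \cdot 217 = 434$)
$-418919 - C{\left(S{\left(-9,1 \right)},-594 \right)} = -418919 - 434 = -419353$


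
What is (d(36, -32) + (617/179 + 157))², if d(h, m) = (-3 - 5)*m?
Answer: 5556807936/32041 ≈ 1.7343e+5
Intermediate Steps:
d(h, m) = -8*m
(d(36, -32) + (617/179 + 157))² = (-8*(-32) + (617/179 + 157))² = (256 + (617*(1/179) + 157))² = (256 + (617/179 + 157))² = (256 + 28720/179)² = (74544/179)² = 5556807936/32041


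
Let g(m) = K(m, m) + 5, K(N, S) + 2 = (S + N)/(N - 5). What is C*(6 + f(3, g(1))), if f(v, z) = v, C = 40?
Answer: 360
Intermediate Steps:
K(N, S) = -2 + (N + S)/(-5 + N) (K(N, S) = -2 + (S + N)/(N - 5) = -2 + (N + S)/(-5 + N))
g(m) = 5 + 10/(-5 + m) (g(m) = (10 + m - m)/(-5 + m) + 5 = 10/(-5 + m) + 5 = 5 + 10/(-5 + m))
C*(6 + f(3, g(1))) = 40*(6 + 3) = 40*9 = 360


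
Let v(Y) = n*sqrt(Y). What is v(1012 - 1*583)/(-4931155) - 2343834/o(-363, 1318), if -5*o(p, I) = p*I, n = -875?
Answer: -1953195/79739 + 175*sqrt(429)/986231 ≈ -24.491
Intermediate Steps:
v(Y) = -875*sqrt(Y)
o(p, I) = -I*p/5 (o(p, I) = -p*I/5 = -I*p/5)
v(1012 - 1*583)/(-4931155) - 2343834/o(-363, 1318) = -875*sqrt(1012 - 1*583)/(-4931155) - 2343834/((-1/5*1318*(-363))) = -875*sqrt(1012 - 583)*(-1/4931155) - 2343834/478434/5 = -875*sqrt(429)*(-1/4931155) - 2343834*5/478434 = 175*sqrt(429)/986231 - 1953195/79739 = -1953195/79739 + 175*sqrt(429)/986231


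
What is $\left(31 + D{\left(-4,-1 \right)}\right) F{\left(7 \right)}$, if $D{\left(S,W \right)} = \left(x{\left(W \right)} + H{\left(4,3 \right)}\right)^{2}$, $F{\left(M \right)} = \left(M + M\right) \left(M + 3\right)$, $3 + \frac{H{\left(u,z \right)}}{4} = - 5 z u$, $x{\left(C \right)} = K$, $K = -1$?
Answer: $8965600$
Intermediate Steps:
$x{\left(C \right)} = -1$
$H{\left(u,z \right)} = -12 - 20 u z$ ($H{\left(u,z \right)} = -12 + 4 - 5 z u = -12 + 4 \left(- 5 u z\right) = -12 - 20 u z$)
$F{\left(M \right)} = 2 M \left(3 + M\right)$
$D{\left(S,W \right)} = 64009$ ($D{\left(S,W \right)} = \left(-1 - \left(12 + 80 \cdot 3\right)\right)^{2} = \left(-1 - 252\right)^{2} = \left(-253\right)^{2} = 64009$)
$\left(31 + D{\left(-4,-1 \right)}\right) F{\left(7 \right)} = \left(31 + 64009\right) 2 \cdot 7 \left(3 + 7\right) = 64040 \cdot 2 \cdot 7 \cdot 10 = 64040 \cdot 140 = 8965600$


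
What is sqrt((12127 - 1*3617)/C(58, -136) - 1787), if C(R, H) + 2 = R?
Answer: I*sqrt(320467)/14 ≈ 40.436*I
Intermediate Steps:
C(R, H) = -2 + R
sqrt((12127 - 1*3617)/C(58, -136) - 1787) = sqrt((12127 - 1*3617)/(-2 + 58) - 1787) = sqrt((12127 - 3617)/56 - 1787) = sqrt(8510*(1/56) - 1787) = sqrt(4255/28 - 1787) = sqrt(-45781/28) = I*sqrt(320467)/14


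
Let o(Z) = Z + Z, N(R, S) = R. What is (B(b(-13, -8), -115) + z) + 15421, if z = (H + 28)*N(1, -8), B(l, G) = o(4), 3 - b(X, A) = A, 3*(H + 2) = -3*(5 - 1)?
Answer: 15451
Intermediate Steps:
H = -6 (H = -2 + (-3*(5 - 1))/3 = -2 + (-3*4)/3 = -2 + (1/3)*(-12) = -2 - 4 = -6)
b(X, A) = 3 - A
o(Z) = 2*Z
B(l, G) = 8 (B(l, G) = 2*4 = 8)
z = 22 (z = (-6 + 28)*1 = 22*1 = 22)
(B(b(-13, -8), -115) + z) + 15421 = (8 + 22) + 15421 = 30 + 15421 = 15451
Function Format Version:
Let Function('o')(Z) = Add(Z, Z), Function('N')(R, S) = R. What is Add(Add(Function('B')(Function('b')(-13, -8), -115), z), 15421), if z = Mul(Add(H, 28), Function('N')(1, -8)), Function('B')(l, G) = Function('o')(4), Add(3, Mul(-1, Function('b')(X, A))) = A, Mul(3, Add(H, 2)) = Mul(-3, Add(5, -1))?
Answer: 15451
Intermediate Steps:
H = -6 (H = Add(-2, Mul(Rational(1, 3), Mul(-3, Add(5, -1)))) = Add(-2, Mul(Rational(1, 3), Mul(-3, 4))) = Add(-2, Mul(Rational(1, 3), -12)) = Add(-2, -4) = -6)
Function('b')(X, A) = Add(3, Mul(-1, A))
Function('o')(Z) = Mul(2, Z)
Function('B')(l, G) = 8 (Function('B')(l, G) = Mul(2, 4) = 8)
z = 22 (z = Mul(Add(-6, 28), 1) = Mul(22, 1) = 22)
Add(Add(Function('B')(Function('b')(-13, -8), -115), z), 15421) = Add(Add(8, 22), 15421) = Add(30, 15421) = 15451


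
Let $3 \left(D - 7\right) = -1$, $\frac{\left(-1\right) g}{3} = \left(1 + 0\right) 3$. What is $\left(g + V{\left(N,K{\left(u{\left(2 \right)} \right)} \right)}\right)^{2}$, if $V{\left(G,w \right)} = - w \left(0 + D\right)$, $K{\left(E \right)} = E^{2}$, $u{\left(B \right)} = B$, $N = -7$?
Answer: $\frac{11449}{9} \approx 1272.1$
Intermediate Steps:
$g = -9$ ($g = - 3 \left(1 + 0\right) 3 = - 3 \cdot 1 \cdot 3 = \left(-3\right) 3 = -9$)
$D = \frac{20}{3}$ ($D = 7 + \frac{1}{3} \left(-1\right) = 7 - \frac{1}{3} = \frac{20}{3} \approx 6.6667$)
$V{\left(G,w \right)} = - \frac{20 w}{3}$ ($V{\left(G,w \right)} = - w \left(0 + \frac{20}{3}\right) = - w \frac{20}{3} = - \frac{20 w}{3}$)
$\left(g + V{\left(N,K{\left(u{\left(2 \right)} \right)} \right)}\right)^{2} = \left(-9 - \frac{20 \cdot 2^{2}}{3}\right)^{2} = \left(-9 - \frac{80}{3}\right)^{2} = \left(- \frac{107}{3}\right)^{2} = \frac{11449}{9}$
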